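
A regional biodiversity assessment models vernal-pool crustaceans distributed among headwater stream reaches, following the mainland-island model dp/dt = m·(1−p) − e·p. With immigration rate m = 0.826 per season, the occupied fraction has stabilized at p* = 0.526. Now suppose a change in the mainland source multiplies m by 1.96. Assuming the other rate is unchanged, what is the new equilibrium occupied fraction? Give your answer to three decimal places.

0.685

Balance m(1−p*) = e·p* gives e = m(1−p*)/p* = 0.826×0.47400/0.52600 = 0.74434.
New p* = m/(m+e) = 1.61896/(1.61896+0.74434) = 0.68504.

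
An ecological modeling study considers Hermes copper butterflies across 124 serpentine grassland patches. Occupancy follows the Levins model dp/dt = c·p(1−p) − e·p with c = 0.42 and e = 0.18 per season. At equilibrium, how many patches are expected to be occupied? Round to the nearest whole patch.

71

p* = 1 − e/c = 1 − 0.18/0.42 = 0.5714.
Expected occupied patches = N × p* = 124 × 0.5714 = 70.86 ≈ 71.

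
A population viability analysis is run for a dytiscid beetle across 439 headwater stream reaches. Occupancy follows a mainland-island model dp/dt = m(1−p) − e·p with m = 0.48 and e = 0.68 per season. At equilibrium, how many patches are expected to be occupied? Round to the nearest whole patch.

p* = m/(m+e) = 0.48/1.1600 = 0.4138.
Expected occupied patches = N × p* = 439 × 0.4138 = 181.66 ≈ 182.

182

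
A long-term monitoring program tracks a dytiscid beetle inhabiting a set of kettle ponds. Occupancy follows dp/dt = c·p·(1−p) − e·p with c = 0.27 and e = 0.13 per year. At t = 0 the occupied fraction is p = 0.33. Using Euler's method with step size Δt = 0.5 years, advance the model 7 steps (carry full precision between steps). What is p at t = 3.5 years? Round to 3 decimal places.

0.385

Update rule: p ← p + [c·p·(1−p) − e·p]·Δt with Δt = 0.5.
step 1: Δp = +0.00840, p = 0.33840
step 2: Δp = +0.00823, p = 0.34663
step 3: Δp = +0.00804, p = 0.35467
step 4: Δp = +0.00785, p = 0.36252
step 5: Δp = +0.00763, p = 0.37015
step 6: Δp = +0.00741, p = 0.37756
step 7: Δp = +0.00718, p = 0.38475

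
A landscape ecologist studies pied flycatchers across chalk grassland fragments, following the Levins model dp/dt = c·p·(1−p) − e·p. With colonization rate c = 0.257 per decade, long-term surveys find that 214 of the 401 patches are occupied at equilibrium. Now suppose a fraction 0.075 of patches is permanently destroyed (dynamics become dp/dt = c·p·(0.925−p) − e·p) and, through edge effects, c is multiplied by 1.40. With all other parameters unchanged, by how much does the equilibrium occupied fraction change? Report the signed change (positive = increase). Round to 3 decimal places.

0.058

Observed p* = 214/401 = 0.53367.
Balance c(1−p*) = e gives e = 0.257×(1 − 0.53367) = 0.11985.
New p* = 0.925 − e/c = 0.925 − 0.11985/0.35980 = 0.59190.
Δp* = 0.59190 − 0.53367 = +0.05823.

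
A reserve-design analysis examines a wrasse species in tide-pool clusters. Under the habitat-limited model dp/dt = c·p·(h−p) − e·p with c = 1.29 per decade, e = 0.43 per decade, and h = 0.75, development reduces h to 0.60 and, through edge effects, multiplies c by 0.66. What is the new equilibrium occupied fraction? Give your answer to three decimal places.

Before: p* = h − e/c = 0.75 − 0.43/1.29 = 0.75 − 0.3333 = 0.4167.
After: c = 0.8514, e = 0.43, h = 0.60; p* = 0.60 − 0.43/0.8514 = 0.0949.

0.095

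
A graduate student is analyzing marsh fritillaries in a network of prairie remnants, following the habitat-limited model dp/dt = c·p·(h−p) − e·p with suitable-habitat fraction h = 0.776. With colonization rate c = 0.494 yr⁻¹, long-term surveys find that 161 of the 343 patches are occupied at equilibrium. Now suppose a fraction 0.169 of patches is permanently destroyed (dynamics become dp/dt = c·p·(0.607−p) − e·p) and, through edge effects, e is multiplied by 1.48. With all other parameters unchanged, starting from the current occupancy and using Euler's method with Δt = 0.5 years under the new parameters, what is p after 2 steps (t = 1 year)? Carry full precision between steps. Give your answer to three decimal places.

Observed p* = 161/343 = 0.46939.
Balance c(h−p*) = e gives e = 0.494×(0.776 − 0.46939) = 0.15147.
Starting from p₀ = 0.46939; update p ← p + (dp/dt)·Δt with the new parameters.
p: 0.46939 → 0.43273  (Δp = -0.03666)
p: 0.43273 → 0.40285  (Δp = -0.02988)

0.403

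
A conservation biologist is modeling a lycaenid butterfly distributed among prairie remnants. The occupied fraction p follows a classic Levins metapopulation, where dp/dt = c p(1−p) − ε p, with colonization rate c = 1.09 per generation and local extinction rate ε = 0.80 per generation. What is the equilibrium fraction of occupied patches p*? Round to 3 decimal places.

At equilibrium, colonization balances extinction: c·p*·(1−p*) = ε·p*.
So p* = 1 − ε/c = 1 − 0.80/1.09 = 1 − 0.7339 = 0.2661.

0.266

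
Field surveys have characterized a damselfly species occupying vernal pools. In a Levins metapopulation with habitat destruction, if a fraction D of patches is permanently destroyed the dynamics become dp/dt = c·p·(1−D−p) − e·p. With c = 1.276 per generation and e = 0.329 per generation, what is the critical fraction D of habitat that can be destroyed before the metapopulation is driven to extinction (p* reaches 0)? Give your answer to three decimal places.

0.742

The nontrivial equilibrium is p* = (1−D) − e/c; extinction occurs when this hits zero.
So D_crit = 1 − e/c = 1 − 0.329/1.276 = 1 − 0.2578 = 0.7422.
This equals the undisturbed p*, a classic result of Lande's extension.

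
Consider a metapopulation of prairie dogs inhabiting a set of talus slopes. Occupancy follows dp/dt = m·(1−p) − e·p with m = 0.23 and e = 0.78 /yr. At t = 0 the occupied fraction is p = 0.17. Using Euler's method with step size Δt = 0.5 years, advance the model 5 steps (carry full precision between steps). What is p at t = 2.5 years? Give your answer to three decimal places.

0.226

Update rule: p ← p + [m·(1−p) − e·p]·Δt with Δt = 0.5.
  1  |  dp/dt·Δt = +0.029150  |  p_1 = 0.199150
  2  |  dp/dt·Δt = +0.014429  |  p_2 = 0.213579
  3  |  dp/dt·Δt = +0.007142  |  p_3 = 0.220722
  4  |  dp/dt·Δt = +0.003536  |  p_4 = 0.224257
  5  |  dp/dt·Δt = +0.001750  |  p_5 = 0.226007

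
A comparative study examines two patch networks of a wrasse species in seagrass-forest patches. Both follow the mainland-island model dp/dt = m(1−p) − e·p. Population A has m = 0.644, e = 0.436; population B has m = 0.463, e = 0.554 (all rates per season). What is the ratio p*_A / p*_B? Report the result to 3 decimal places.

A: p*_A = m/(m+e) = 0.644/1.0800 = 0.5963.
B: p*_B = 0.463/1.0170 = 0.4553.
p*_A / p*_B = 0.5963/0.4553 = 1.3098.

1.310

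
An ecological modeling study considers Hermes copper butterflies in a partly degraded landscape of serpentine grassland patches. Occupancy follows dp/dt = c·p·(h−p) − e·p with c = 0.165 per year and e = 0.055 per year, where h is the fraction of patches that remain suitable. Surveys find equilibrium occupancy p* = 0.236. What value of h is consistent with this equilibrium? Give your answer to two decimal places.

At equilibrium c(h−p*) = e, so h = p* + e/c.
h = 0.236 + 0.055/0.165 = 0.236 + 0.3333 = 0.5693.

0.57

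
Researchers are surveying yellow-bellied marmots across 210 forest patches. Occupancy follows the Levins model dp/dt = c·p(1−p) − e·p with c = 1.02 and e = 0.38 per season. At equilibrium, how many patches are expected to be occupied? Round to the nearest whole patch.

p* = 1 − e/c = 1 − 0.38/1.02 = 0.6275.
Expected occupied patches = N × p* = 210 × 0.6275 = 131.76 ≈ 132.

132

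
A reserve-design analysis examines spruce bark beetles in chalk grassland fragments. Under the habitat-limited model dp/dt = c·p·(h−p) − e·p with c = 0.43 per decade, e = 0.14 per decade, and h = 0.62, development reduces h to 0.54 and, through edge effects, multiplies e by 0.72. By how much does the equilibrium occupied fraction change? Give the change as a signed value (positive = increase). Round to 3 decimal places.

Before: p* = h − e/c = 0.62 − 0.14/0.43 = 0.62 − 0.3256 = 0.2944.
After: c = 0.43, e = 0.1008, h = 0.54; p* = 0.54 − 0.1008/0.43 = 0.3056.
Δp* = 0.3056 − 0.2944 = +0.0112.

0.011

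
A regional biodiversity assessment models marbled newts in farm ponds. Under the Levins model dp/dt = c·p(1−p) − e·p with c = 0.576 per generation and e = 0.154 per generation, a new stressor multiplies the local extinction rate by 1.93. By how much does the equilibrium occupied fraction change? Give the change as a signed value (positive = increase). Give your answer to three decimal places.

-0.249

Before: p* = 1 − 0.154/0.576 = 0.7326.
After the change, c = 0.576, e = 0.29722, so p* = 1 − 0.29722/0.576 = 0.4840.
Δp* = 0.4840 − 0.7326 = -0.2486.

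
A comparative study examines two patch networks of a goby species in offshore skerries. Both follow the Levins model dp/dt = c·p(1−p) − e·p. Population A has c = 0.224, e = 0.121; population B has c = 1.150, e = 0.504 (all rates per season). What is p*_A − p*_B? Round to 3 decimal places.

-0.102

A: p*_A = 1 − 0.121/0.224 = 0.4598.
B: p*_B = 1 − 0.504/1.150 = 0.5617.
p*_A − p*_B = 0.4598 − 0.5617 = -0.1019.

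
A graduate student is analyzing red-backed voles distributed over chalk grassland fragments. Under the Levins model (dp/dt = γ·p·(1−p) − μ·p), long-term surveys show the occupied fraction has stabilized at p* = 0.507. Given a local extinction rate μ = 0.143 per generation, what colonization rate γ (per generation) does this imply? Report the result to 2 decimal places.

At equilibrium γ(1−p*) = μ, so γ = μ/(1−p*).
γ = 0.143/(1 − 0.507) = 0.143/0.4930 = 0.2901.

0.29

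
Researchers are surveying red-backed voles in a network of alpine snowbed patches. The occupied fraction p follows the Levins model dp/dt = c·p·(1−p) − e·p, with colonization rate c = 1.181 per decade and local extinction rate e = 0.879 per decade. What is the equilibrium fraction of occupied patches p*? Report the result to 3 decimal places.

0.256

Setting dp/dt = 0 and dividing through by p* gives c·(1−p*) = e.
So p* = 1 − e/c = 1 − 0.879/1.181 = 1 − 0.7443 = 0.2557.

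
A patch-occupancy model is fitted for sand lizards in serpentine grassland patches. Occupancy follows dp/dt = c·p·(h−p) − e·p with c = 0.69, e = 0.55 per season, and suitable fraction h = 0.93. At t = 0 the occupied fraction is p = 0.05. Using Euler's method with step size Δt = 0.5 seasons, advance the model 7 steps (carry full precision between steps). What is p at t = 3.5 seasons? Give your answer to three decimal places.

Update rule: p ← p + [c·p·(h−p) − e·p]·Δt with Δt = 0.5.
  1  |  dp/dt·Δt = +0.001430  |  p_1 = 0.051430
  2  |  dp/dt·Δt = +0.001446  |  p_2 = 0.052876
  3  |  dp/dt·Δt = +0.001460  |  p_3 = 0.054335
  4  |  dp/dt·Δt = +0.001473  |  p_4 = 0.055808
  5  |  dp/dt·Δt = +0.001484  |  p_5 = 0.057292
  6  |  dp/dt·Δt = +0.001494  |  p_6 = 0.058787
  7  |  dp/dt·Δt = +0.001503  |  p_7 = 0.060290

0.060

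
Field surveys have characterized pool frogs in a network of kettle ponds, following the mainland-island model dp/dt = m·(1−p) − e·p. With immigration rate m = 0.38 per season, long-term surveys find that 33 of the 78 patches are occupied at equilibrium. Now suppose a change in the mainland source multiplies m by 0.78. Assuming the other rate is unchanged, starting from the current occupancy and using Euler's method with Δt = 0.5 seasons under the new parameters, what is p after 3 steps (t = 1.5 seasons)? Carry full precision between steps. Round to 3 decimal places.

Observed p* = 33/78 = 0.42308.
Balance m(1−p*) = e·p* gives e = m(1−p*)/p* = 0.38×0.57692/0.42308 = 0.51818.
Starting from p₀ = 0.42308; update p ← p + (dp/dt)·Δt with the new parameters.
  1  |  dp/dt·Δt = -0.024115  |  p_1 = 0.398962
  2  |  dp/dt·Δt = -0.014293  |  p_2 = 0.384668
  3  |  dp/dt·Δt = -0.008472  |  p_3 = 0.376196

0.376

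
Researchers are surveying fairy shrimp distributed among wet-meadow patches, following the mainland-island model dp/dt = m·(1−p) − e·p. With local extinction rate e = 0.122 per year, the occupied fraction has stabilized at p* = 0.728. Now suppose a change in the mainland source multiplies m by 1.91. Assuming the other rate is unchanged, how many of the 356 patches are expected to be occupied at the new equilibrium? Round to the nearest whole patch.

Balance m(1−p*) = e·p* gives m = e·p*/(1−p*) = 0.122×0.72800/0.27200 = 0.32653.
New p* = m/(m+e) = 0.62367/(0.62367+0.12200) = 0.83639.
Expected occupied = 356 × 0.83639 = 297.75 ≈ 298.

298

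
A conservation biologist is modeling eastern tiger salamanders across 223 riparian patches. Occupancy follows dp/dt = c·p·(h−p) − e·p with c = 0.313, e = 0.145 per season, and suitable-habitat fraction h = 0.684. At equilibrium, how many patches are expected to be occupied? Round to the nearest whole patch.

p* = h − e/c = 0.684 − 0.4633 = 0.2207.
Expected occupied patches = N × p* = 223 × 0.2207 = 49.23 ≈ 49.

49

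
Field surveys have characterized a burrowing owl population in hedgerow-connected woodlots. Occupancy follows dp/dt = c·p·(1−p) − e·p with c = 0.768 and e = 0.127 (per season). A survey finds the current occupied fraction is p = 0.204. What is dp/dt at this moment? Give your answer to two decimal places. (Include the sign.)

Colonization term: c·p·(1−p) = 0.768×0.204×0.7960 = 0.12471.
Extinction term: e·p = 0.02591.
dp/dt = 0.12471 − 0.02591 = 0.09880.

0.10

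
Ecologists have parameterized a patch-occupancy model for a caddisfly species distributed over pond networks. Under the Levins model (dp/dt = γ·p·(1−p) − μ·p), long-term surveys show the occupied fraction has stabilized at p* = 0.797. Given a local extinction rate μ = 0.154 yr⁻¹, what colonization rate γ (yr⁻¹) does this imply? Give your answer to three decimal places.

At equilibrium γ(1−p*) = μ, so γ = μ/(1−p*).
γ = 0.154/(1 − 0.797) = 0.154/0.2030 = 0.7586.

0.759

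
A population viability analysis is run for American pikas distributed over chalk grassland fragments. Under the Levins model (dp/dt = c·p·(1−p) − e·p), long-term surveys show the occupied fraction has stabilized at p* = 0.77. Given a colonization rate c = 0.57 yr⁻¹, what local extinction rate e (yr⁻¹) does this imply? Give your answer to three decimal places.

0.131

At equilibrium c(1−p*) = e.
e = 0.57 × (1 − 0.77) = 0.57 × 0.2300 = 0.1311.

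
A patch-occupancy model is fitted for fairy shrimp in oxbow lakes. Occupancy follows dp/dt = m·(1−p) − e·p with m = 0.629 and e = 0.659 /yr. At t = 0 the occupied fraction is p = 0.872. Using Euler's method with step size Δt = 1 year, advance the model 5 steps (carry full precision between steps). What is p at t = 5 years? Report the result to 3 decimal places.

0.488

Update rule: p ← p + [m·(1−p) − e·p]·Δt with Δt = 1.
t = 1: p = 0.87200 + (-0.49414) = 0.37786
t = 2: p = 0.37786 + (+0.14231) = 0.52018
t = 3: p = 0.52018 + (-0.04099) = 0.47919
t = 4: p = 0.47919 + (+0.01180) = 0.49099
t = 5: p = 0.49099 + (-0.00340) = 0.48759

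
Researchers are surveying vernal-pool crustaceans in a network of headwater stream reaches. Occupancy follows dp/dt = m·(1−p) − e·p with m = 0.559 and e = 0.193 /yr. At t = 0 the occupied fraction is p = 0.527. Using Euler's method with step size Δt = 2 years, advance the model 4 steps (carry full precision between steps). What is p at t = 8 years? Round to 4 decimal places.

0.7294

Update rule: p ← p + [m·(1−p) − e·p]·Δt with Δt = 2.
p: 0.52700 → 0.85239  (Δp = +0.32539)
p: 0.85239 → 0.68839  (Δp = -0.16400)
p: 0.68839 → 0.77105  (Δp = +0.08265)
p: 0.77105 → 0.72939  (Δp = -0.04166)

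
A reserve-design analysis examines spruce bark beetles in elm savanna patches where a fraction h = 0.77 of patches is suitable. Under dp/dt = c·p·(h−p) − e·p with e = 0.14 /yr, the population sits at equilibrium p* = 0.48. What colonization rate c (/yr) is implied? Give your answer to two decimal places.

0.48

At equilibrium c(h−p*) = e, so c = e/(h−p*).
c = 0.14/(0.77 − 0.48) = 0.14/0.2900 = 0.4828.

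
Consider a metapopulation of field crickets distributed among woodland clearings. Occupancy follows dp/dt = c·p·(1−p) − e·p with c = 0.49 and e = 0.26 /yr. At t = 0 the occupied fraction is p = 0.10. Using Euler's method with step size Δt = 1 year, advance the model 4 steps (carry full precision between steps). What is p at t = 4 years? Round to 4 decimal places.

0.1852

Update rule: p ← p + [c·p·(1−p) − e·p]·Δt with Δt = 1.
step 1: Δp = +0.01810, p = 0.11810
step 2: Δp = +0.02033, p = 0.13843
step 3: Δp = +0.02245, p = 0.16088
step 4: Δp = +0.02432, p = 0.18520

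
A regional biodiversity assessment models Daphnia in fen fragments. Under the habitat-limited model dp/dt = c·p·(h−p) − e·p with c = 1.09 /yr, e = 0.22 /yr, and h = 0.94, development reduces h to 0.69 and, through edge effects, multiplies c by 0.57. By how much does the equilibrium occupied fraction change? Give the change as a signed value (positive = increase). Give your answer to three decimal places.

Before: p* = h − e/c = 0.94 − 0.22/1.09 = 0.94 − 0.2018 = 0.7382.
After: c = 0.6213, e = 0.22, h = 0.69; p* = 0.69 − 0.22/0.6213 = 0.3359.
Δp* = 0.3359 − 0.7382 = -0.4023.

-0.402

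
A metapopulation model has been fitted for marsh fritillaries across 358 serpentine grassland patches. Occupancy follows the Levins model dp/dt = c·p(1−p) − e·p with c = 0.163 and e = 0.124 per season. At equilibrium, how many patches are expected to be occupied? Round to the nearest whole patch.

86

p* = 1 − e/c = 1 − 0.124/0.163 = 0.2393.
Expected occupied patches = N × p* = 358 × 0.2393 = 85.66 ≈ 86.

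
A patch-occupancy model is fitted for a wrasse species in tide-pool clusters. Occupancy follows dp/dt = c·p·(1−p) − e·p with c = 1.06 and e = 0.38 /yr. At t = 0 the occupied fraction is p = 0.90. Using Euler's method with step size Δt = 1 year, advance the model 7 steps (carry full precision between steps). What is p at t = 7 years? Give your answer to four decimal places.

Update rule: p ← p + [c·p·(1−p) − e·p]·Δt with Δt = 1.
step 1: Δp = -0.24660, p = 0.65340
step 2: Δp = -0.00824, p = 0.64516
step 3: Δp = -0.00250, p = 0.64266
step 4: Δp = -0.00079, p = 0.64188
step 5: Δp = -0.00025, p = 0.64163
step 6: Δp = -0.00008, p = 0.64155
step 7: Δp = -0.00003, p = 0.64152

0.6415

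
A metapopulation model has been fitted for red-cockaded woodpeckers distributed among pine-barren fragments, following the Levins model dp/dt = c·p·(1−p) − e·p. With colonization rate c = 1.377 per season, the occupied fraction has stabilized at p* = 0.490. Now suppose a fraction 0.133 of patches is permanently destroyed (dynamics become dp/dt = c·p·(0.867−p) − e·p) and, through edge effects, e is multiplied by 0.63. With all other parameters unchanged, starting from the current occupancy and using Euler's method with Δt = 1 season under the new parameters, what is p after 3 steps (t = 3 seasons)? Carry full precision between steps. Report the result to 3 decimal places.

Balance c(1−p*) = e gives e = 1.377×(1 − 0.49000) = 0.70227.
Starting from p₀ = 0.49000; update p ← p + (dp/dt)·Δt with the new parameters.
p: 0.49000 → 0.52758  (Δp = +0.03758)
p: 0.52758 → 0.54074  (Δp = +0.01316)
p: 0.54074 → 0.54443  (Δp = +0.00369)

0.544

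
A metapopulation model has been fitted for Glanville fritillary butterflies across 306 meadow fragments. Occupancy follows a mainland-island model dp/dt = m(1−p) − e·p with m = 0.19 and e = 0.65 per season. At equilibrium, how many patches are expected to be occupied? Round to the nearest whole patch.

p* = m/(m+e) = 0.19/0.8400 = 0.2262.
Expected occupied patches = N × p* = 306 × 0.2262 = 69.21 ≈ 69.

69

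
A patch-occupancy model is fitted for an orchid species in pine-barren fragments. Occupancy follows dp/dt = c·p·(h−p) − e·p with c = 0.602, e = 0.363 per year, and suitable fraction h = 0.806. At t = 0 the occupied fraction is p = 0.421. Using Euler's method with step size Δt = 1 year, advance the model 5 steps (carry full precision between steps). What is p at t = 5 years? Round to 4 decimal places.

Update rule: p ← p + [c·p·(h−p) − e·p]·Δt with Δt = 1.
t = 1: p = 0.42100 + (-0.05525) = 0.36575
t = 2: p = 0.36575 + (-0.03583) = 0.32992
t = 3: p = 0.32992 + (-0.02521) = 0.30471
t = 4: p = 0.30471 + (-0.01866) = 0.28606
t = 5: p = 0.28606 + (-0.01430) = 0.27176

0.2718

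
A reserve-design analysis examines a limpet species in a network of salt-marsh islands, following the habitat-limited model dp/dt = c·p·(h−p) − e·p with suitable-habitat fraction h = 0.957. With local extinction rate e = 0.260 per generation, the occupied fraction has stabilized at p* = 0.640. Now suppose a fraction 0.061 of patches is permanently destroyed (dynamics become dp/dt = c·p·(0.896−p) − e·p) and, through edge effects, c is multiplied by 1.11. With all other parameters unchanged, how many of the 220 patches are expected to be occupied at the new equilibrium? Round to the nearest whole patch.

Balance c(h−p*) = e gives c = e/(0.957 − 0.64000) = 0.260/0.31700 = 0.82019.
New p* = 0.896 − e/c = 0.896 − 0.26000/0.91041 = 0.61041.
Expected occupied = 220 × 0.61041 = 134.29 ≈ 134.

134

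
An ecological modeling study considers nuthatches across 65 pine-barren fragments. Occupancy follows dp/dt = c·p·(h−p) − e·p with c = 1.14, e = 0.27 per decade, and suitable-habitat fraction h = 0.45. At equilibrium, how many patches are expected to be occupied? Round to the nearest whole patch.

14

p* = h − e/c = 0.45 − 0.2368 = 0.2132.
Expected occupied patches = N × p* = 65 × 0.2132 = 13.86 ≈ 14.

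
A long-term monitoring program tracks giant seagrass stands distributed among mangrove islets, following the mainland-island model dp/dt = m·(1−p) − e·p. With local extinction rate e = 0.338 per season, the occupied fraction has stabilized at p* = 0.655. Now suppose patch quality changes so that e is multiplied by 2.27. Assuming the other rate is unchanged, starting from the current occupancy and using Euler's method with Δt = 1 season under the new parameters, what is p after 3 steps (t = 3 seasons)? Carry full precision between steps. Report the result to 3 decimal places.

Balance m(1−p*) = e·p* gives m = e·p*/(1−p*) = 0.338×0.65500/0.34500 = 0.64171.
Starting from p₀ = 0.65500; update p ← p + (dp/dt)·Δt with the new parameters.
step 1: Δp = -0.28117, p = 0.37383
step 2: Δp = +0.11499, p = 0.48882
step 3: Δp = -0.04703, p = 0.44180

0.442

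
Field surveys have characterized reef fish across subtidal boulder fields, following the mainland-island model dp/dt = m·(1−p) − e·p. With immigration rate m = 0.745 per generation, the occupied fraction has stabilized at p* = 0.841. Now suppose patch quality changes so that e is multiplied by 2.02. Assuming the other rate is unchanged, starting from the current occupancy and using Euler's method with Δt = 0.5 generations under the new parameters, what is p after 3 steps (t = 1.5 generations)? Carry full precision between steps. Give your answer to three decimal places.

0.737

Balance m(1−p*) = e·p* gives e = m(1−p*)/p* = 0.745×0.15900/0.84100 = 0.14085.
Starting from p₀ = 0.84100; update p ← p + (dp/dt)·Δt with the new parameters.
p: 0.84100 → 0.78059  (Δp = -0.06041)
p: 0.78059 → 0.75127  (Δp = -0.02931)
p: 0.75127 → 0.73705  (Δp = -0.01422)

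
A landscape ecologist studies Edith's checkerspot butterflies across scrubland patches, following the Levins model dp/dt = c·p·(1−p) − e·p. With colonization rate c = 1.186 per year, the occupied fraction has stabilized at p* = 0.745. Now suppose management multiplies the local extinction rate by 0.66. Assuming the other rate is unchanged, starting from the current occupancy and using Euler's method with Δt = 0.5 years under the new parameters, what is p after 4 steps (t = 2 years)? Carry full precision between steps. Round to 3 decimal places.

Balance c(1−p*) = e gives e = 1.186×(1 − 0.74500) = 0.30243.
Starting from p₀ = 0.74500; update p ← p + (dp/dt)·Δt with the new parameters.
  1  |  dp/dt·Δt = +0.038303  |  p_1 = 0.783303
  2  |  dp/dt·Δt = +0.022480  |  p_2 = 0.805783
  3  |  dp/dt·Δt = +0.012384  |  p_3 = 0.818167
  4  |  dp/dt·Δt = +0.006566  |  p_4 = 0.824733

0.825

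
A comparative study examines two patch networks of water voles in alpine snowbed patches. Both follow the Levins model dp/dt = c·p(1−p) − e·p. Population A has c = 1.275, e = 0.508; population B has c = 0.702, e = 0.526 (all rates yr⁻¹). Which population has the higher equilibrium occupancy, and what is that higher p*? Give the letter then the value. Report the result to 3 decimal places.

A: p*_A = 1 − 0.508/1.275 = 0.6016.
B: p*_B = 1 − 0.526/0.702 = 0.2507.
A is higher at 0.6016.

A, 0.602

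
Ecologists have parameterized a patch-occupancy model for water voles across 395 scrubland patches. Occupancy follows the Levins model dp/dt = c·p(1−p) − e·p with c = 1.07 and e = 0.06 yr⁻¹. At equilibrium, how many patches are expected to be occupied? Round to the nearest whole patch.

p* = 1 − e/c = 1 − 0.06/1.07 = 0.9439.
Expected occupied patches = N × p* = 395 × 0.9439 = 372.85 ≈ 373.

373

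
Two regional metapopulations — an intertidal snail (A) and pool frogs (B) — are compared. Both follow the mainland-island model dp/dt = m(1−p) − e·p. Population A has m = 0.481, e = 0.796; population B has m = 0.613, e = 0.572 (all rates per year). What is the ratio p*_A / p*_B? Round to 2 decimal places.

0.73

A: p*_A = m/(m+e) = 0.481/1.2770 = 0.3767.
B: p*_B = 0.613/1.1850 = 0.5173.
p*_A / p*_B = 0.3767/0.5173 = 0.7281.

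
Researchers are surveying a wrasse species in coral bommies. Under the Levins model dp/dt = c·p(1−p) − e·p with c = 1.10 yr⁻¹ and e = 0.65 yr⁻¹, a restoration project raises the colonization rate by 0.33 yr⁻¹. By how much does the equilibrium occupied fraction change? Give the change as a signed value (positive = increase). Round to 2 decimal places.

Before: p* = 1 − 0.65/1.10 = 0.4091.
After the change, c = 1.43, e = 0.65, so p* = 1 − 0.65/1.43 = 0.5455.
Δp* = 0.5455 − 0.4091 = +0.1364.

0.14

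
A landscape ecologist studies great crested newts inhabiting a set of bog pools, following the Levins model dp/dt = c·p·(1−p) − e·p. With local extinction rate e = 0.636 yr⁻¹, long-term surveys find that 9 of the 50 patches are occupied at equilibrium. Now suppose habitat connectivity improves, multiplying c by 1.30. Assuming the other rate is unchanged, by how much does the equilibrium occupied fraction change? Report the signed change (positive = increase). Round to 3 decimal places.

0.189

Observed p* = 9/50 = 0.18000.
Balance c(1−p*) = e gives c = e/(1 − 0.18000) = 0.636/0.82000 = 0.77561.
New p* = 1 − e/c = 1 − 0.63600/1.00829 = 0.36923.
Δp* = 0.36923 − 0.18000 = +0.18923.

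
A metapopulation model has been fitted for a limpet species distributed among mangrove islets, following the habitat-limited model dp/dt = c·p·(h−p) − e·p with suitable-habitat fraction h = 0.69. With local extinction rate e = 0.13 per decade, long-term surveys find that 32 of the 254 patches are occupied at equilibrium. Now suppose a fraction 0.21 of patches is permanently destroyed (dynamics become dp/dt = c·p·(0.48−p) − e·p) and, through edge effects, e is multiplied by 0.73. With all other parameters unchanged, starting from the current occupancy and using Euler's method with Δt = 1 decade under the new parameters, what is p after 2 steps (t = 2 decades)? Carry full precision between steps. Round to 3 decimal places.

Observed p* = 32/254 = 0.12598.
Balance c(h−p*) = e gives c = e/(0.69 − 0.12598) = 0.13/0.56402 = 0.23049.
Starting from p₀ = 0.12598; update p ← p + (dp/dt)·Δt with the new parameters.
t = 1: p = 0.12598 + (-0.00168) = 0.12431
t = 2: p = 0.12431 + (-0.00161) = 0.12270

0.123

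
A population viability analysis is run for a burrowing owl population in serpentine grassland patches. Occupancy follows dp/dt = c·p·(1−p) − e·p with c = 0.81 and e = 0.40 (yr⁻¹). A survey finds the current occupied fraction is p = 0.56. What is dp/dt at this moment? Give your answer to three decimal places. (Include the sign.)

-0.024

Colonization term: c·p·(1−p) = 0.81×0.56×0.4400 = 0.19958.
Extinction term: e·p = 0.22400.
dp/dt = 0.19958 − 0.22400 = -0.02442.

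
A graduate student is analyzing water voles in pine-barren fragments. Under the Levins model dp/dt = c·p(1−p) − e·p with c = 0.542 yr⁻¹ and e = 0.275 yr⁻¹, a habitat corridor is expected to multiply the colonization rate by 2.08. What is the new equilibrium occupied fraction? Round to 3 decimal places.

Before: p* = 1 − 0.275/0.542 = 0.4926.
After the change, c = 1.12736, e = 0.275, so p* = 1 − 0.275/1.12736 = 0.7561.

0.756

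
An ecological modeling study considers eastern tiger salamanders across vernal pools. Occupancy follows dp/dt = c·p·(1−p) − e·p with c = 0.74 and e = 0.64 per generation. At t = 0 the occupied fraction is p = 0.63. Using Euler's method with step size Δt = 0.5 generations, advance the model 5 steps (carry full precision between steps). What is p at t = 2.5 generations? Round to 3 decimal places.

0.326

Update rule: p ← p + [c·p·(1−p) − e·p]·Δt with Δt = 0.5.
p: 0.63000 → 0.51465  (Δp = -0.11535)
p: 0.51465 → 0.44238  (Δp = -0.07227)
p: 0.44238 → 0.39209  (Δp = -0.05029)
p: 0.39209 → 0.35481  (Δp = -0.03728)
p: 0.35481 → 0.32597  (Δp = -0.02884)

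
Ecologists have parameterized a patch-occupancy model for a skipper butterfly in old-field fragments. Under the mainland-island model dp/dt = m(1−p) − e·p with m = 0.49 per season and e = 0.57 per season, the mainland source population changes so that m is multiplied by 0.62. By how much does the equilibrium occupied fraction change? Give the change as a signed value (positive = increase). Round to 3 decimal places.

-0.115

Before: p* = 0.49/(0.49+0.57) = 0.4623.
After: m = 0.3038, e = 0.57; p* = 0.3038/0.8738 = 0.3477.
Δp* = 0.3477 − 0.4623 = -0.1146.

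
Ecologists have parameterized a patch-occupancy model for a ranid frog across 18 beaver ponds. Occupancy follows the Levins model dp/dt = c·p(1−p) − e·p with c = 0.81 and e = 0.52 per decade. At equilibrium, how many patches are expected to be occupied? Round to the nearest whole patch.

p* = 1 − e/c = 1 − 0.52/0.81 = 0.3580.
Expected occupied patches = N × p* = 18 × 0.3580 = 6.44 ≈ 6.

6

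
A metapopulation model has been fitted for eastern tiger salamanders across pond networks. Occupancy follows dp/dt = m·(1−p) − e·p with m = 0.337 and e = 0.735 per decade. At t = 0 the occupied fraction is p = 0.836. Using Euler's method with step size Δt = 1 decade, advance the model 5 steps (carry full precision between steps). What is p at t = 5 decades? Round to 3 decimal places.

0.314

Update rule: p ← p + [m·(1−p) − e·p]·Δt with Δt = 1.
t = 1: p = 0.83600 + (-0.55919) = 0.27681
t = 2: p = 0.27681 + (+0.04026) = 0.31707
t = 3: p = 0.31707 + (-0.00290) = 0.31417
t = 4: p = 0.31417 + (+0.00021) = 0.31438
t = 5: p = 0.31438 + (-0.00002) = 0.31436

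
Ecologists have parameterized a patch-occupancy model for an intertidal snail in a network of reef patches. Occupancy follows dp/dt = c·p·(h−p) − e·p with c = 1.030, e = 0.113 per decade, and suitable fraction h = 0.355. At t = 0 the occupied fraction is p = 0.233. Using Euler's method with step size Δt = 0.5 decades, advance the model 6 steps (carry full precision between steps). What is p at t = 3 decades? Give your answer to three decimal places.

Update rule: p ← p + [c·p·(h−p) − e·p]·Δt with Δt = 0.5.
step 1: Δp = +0.00147, p = 0.23447
step 2: Δp = +0.00131, p = 0.23578
step 3: Δp = +0.00115, p = 0.23694
step 4: Δp = +0.00102, p = 0.23796
step 5: Δp = +0.00090, p = 0.23885
step 6: Δp = +0.00079, p = 0.23965

0.240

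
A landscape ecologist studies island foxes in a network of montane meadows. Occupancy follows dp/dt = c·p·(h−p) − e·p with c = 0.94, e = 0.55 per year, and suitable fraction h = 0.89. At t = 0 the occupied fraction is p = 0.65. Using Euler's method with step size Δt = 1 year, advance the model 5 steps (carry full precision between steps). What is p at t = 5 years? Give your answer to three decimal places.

0.328

Update rule: p ← p + [c·p·(h−p) − e·p]·Δt with Δt = 1.
p: 0.65000 → 0.43914  (Δp = -0.21086)
p: 0.43914 → 0.38372  (Δp = -0.05542)
p: 0.38372 → 0.35529  (Δp = -0.02843)
p: 0.35529 → 0.33846  (Δp = -0.01683)
p: 0.33846 → 0.32778  (Δp = -0.01068)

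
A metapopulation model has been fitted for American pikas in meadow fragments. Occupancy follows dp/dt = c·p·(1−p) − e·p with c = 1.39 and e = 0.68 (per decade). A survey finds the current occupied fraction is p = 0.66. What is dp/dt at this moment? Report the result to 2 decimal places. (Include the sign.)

-0.14

Colonization term: c·p·(1−p) = 1.39×0.66×0.3400 = 0.31192.
Extinction term: e·p = 0.44880.
dp/dt = 0.31192 − 0.44880 = -0.13688.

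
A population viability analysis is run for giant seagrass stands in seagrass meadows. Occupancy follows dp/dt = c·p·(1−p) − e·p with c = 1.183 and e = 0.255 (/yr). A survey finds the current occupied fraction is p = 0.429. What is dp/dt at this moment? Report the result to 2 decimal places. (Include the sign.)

0.18

Colonization term: c·p·(1−p) = 1.183×0.429×0.5710 = 0.28979.
Extinction term: e·p = 0.10940.
dp/dt = 0.28979 − 0.10940 = 0.18039.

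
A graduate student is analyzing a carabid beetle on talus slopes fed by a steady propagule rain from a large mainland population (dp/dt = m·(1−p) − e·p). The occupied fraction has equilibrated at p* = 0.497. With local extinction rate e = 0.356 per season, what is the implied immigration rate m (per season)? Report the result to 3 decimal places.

At equilibrium m(1−p*) = e·p*, so m = e·p*/(1−p*).
m = 0.356 × 0.497 / 0.5030 = 0.1769/0.5030 = 0.3518.

0.352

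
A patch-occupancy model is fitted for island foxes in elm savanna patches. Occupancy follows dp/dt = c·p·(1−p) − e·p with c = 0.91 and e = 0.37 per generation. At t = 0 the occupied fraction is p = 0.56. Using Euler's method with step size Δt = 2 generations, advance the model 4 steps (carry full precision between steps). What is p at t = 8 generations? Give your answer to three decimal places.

0.593

Update rule: p ← p + [c·p·(1−p) − e·p]·Δt with Δt = 2.
p: 0.56000 → 0.59405  (Δp = +0.03405)
p: 0.59405 → 0.59335  (Δp = -0.00069)
p: 0.59335 → 0.59341  (Δp = +0.00006)
p: 0.59341 → 0.59341  (Δp = -0.00000)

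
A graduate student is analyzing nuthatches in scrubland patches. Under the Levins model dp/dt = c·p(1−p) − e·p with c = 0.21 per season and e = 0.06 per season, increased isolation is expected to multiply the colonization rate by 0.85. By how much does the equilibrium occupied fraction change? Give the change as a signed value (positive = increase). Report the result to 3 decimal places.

-0.050

Before: p* = 1 − 0.06/0.21 = 0.7143.
After the change, c = 0.1785, e = 0.06, so p* = 1 − 0.06/0.1785 = 0.6639.
Δp* = 0.6639 − 0.7143 = -0.0504.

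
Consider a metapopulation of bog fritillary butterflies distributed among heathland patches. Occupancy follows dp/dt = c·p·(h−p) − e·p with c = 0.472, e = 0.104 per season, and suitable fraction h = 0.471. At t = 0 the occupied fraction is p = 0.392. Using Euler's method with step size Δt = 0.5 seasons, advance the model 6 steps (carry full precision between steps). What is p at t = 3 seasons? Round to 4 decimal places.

0.3331

Update rule: p ← p + [c·p·(h−p) − e·p]·Δt with Δt = 0.5.
step 1: Δp = -0.01308, p = 0.37892
step 2: Δp = -0.01147, p = 0.36745
step 3: Δp = -0.01013, p = 0.35733
step 4: Δp = -0.00899, p = 0.34833
step 5: Δp = -0.00803, p = 0.34030
step 6: Δp = -0.00720, p = 0.33310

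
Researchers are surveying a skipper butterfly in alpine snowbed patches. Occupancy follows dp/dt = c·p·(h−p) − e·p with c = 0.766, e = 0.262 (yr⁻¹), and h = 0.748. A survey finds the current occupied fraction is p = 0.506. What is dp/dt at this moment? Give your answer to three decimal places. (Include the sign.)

-0.039

Colonization term: c·p·(h−p) = 0.766×0.506×0.2420 = 0.09380.
Extinction term: e·p = 0.13257.
dp/dt = 0.09380 − 0.13257 = -0.03877.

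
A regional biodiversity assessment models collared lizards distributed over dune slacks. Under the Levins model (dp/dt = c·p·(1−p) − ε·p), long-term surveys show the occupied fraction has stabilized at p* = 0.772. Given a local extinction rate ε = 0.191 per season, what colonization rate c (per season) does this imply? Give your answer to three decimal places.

0.838

At equilibrium c(1−p*) = ε, so c = ε/(1−p*).
c = 0.191/(1 − 0.772) = 0.191/0.2280 = 0.8377.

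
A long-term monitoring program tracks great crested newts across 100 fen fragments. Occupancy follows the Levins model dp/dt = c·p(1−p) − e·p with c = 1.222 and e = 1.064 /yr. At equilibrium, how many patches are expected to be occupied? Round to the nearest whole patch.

p* = 1 − e/c = 1 − 1.064/1.222 = 0.1293.
Expected occupied patches = N × p* = 100 × 0.1293 = 12.93 ≈ 13.

13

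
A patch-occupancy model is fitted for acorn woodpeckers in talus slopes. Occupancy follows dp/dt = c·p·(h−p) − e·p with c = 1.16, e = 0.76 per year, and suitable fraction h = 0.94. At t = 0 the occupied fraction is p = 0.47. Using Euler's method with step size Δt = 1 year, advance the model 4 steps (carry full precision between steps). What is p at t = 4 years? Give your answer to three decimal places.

Update rule: p ← p + [c·p·(h−p) − e·p]·Δt with Δt = 1.
t = 1: p = 0.47000 + (-0.10096) = 0.36904
t = 2: p = 0.36904 + (-0.03605) = 0.33299
t = 3: p = 0.33299 + (-0.01860) = 0.31439
t = 4: p = 0.31439 + (-0.01078) = 0.30361

0.304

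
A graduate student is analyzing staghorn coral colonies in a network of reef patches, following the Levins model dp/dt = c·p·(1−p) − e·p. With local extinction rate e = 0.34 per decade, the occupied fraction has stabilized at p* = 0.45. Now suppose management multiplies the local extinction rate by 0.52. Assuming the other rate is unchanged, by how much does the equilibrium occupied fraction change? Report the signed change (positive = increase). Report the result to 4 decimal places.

Balance c(1−p*) = e gives c = e/(1 − 0.45000) = 0.34/0.55000 = 0.61818.
New p* = 1 − e/c = 1 − 0.17680/0.61818 = 0.71400.
Δp* = 0.71400 − 0.45000 = +0.26400.

0.2640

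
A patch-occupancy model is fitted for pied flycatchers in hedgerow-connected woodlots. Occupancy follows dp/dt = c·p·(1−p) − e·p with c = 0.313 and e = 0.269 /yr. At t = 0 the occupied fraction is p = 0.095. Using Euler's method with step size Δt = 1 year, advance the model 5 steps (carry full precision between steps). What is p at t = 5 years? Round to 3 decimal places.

0.102

Update rule: p ← p + [c·p·(1−p) − e·p]·Δt with Δt = 1.
p: 0.09500 → 0.09636  (Δp = +0.00136)
p: 0.09636 → 0.09769  (Δp = +0.00133)
p: 0.09769 → 0.09900  (Δp = +0.00131)
p: 0.09900 → 0.10029  (Δp = +0.00129)
p: 0.10029 → 0.10155  (Δp = +0.00126)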